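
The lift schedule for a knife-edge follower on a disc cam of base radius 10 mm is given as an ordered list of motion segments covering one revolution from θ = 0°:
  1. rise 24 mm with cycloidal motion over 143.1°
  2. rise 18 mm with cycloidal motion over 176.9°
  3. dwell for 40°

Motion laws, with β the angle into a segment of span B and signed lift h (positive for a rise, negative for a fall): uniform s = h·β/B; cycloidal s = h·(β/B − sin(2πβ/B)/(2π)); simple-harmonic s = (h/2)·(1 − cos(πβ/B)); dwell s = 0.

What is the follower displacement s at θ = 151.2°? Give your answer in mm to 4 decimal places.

seg 1 [0°–143.1°] cycloidal, h=24: full span → s += 24 → s = 24.0000
seg 2 [143.1°–320°] cycloidal, h=18: θ=151.2° here. β=8.1, B=176.9. 18·(0.0458 − sin(2π·0.0458)/(2π)) = 0.0113 → s = 24.0113

24.0113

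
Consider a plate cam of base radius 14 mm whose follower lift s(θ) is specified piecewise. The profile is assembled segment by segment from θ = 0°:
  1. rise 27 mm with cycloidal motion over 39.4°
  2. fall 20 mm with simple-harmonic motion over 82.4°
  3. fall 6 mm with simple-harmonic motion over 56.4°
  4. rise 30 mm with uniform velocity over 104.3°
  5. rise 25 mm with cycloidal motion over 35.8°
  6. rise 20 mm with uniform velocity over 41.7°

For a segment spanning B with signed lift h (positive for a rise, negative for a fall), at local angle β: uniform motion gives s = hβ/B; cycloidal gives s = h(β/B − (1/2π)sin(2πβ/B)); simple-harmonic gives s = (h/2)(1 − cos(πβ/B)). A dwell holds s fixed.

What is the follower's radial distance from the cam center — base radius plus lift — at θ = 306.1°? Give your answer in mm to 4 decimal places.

seg 1 [0°–39.4°] cycloidal, h=27: full span → s += 27 → s = 27.0000
seg 2 [39.4°–121.8°] simple-harmonic, h=-20: full span → s += -20 → s = 7.0000
seg 3 [121.8°–178.2°] simple-harmonic, h=-6: full span → s += -6 → s = 1.0000
seg 4 [178.2°–282.5°] uniform, h=30: full span → s += 30 → s = 31.0000
seg 5 [282.5°–318.3°] cycloidal, h=25: θ=306.1° here. β=23.6, B=35.8. 25·(0.6592 − sin(2π·0.6592)/(2π)) = 19.8294 → s = 50.8294
radial distance = base radius + s = 14 + 50.8294 = 64.8294

64.8294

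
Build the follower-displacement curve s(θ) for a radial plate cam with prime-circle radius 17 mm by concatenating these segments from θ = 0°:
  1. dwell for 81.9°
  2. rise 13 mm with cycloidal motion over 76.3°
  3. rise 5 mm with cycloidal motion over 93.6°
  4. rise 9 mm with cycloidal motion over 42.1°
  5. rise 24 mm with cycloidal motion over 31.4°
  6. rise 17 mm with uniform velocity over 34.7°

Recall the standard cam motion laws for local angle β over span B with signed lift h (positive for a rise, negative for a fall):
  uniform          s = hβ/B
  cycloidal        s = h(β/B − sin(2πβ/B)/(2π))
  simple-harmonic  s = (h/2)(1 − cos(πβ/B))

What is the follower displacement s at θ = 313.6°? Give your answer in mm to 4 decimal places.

seg 1 [0°–81.9°] dwell: s stays 0.0000
seg 2 [81.9°–158.2°] cycloidal, h=13: full span → s += 13 → s = 13.0000
seg 3 [158.2°–251.8°] cycloidal, h=5: full span → s += 5 → s = 18.0000
seg 4 [251.8°–293.9°] cycloidal, h=9: full span → s += 9 → s = 27.0000
seg 5 [293.9°–325.3°] cycloidal, h=24: θ=313.6° here. β=19.7, B=31.4. 24·(0.6274 − sin(2π·0.6274)/(2π)) = 17.7985 → s = 44.7985

44.7985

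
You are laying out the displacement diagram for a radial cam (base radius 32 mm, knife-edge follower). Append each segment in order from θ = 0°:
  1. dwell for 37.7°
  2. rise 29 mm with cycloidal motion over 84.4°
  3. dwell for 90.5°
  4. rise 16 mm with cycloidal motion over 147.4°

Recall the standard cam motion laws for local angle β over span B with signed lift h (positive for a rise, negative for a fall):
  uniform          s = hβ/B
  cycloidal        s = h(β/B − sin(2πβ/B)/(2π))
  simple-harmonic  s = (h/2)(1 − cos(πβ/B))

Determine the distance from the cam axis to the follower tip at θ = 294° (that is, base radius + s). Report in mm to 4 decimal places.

seg 1 [0°–37.7°] dwell: s stays 0.0000
seg 2 [37.7°–122.1°] cycloidal, h=29: full span → s += 29 → s = 29.0000
seg 3 [122.1°–212.6°] dwell: s stays 29.0000
seg 4 [212.6°–360°] cycloidal, h=16: θ=294° here. β=81.4, B=147.4. 16·(0.5522 − sin(2π·0.5522)/(2π)) = 9.6567 → s = 38.6567
radial distance = base radius + s = 32 + 38.6567 = 70.6567

70.6567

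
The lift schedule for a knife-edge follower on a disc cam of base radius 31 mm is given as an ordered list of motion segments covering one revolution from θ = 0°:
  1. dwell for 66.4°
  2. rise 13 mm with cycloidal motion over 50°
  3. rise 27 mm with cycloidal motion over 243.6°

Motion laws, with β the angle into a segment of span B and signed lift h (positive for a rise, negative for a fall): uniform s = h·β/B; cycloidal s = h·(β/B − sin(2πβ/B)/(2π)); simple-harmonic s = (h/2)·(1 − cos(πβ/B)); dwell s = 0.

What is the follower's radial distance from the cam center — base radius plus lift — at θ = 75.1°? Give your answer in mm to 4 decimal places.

seg 1 [0°–66.4°] dwell: s stays 0.0000
seg 2 [66.4°–116.4°] cycloidal, h=13: θ=75.1° here. β=8.7, B=50. 13·(0.1740 − sin(2π·0.1740)/(2π)) = 0.4244 → s = 0.4244
radial distance = base radius + s = 31 + 0.4244 = 31.4244

31.4244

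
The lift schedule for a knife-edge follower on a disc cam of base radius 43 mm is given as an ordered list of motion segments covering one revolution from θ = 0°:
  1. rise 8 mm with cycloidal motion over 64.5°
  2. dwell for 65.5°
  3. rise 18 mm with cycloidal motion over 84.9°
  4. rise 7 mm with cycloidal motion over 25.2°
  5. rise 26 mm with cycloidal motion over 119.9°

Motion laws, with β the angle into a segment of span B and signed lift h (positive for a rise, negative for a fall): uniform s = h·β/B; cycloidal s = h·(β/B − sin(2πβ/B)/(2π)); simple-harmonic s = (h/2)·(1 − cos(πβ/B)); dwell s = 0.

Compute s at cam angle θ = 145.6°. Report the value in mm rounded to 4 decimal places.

seg 1 [0°–64.5°] cycloidal, h=8: full span → s += 8 → s = 8.0000
seg 2 [64.5°–130°] dwell: s stays 8.0000
seg 3 [130°–214.9°] cycloidal, h=18: θ=145.6° here. β=15.6, B=84.9. 18·(0.1837 − sin(2π·0.1837)/(2π)) = 0.6873 → s = 8.6873

8.6873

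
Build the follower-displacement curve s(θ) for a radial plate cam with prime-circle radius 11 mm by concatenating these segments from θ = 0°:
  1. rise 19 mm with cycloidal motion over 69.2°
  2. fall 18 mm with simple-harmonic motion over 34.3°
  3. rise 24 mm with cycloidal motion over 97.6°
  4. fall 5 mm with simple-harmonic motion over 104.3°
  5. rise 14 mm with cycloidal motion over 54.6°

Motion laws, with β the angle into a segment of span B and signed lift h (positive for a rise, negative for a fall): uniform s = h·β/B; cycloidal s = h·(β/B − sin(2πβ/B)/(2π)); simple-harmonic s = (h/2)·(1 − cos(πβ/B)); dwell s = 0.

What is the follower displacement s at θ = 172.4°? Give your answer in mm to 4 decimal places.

seg 1 [0°–69.2°] cycloidal, h=19: full span → s += 19 → s = 19.0000
seg 2 [69.2°–103.5°] simple-harmonic, h=-18: full span → s += -18 → s = 1.0000
seg 3 [103.5°–201.1°] cycloidal, h=24: θ=172.4° here. β=68.9, B=97.6. 24·(0.7059 − sin(2π·0.7059)/(2π)) = 20.6169 → s = 21.6169

21.6169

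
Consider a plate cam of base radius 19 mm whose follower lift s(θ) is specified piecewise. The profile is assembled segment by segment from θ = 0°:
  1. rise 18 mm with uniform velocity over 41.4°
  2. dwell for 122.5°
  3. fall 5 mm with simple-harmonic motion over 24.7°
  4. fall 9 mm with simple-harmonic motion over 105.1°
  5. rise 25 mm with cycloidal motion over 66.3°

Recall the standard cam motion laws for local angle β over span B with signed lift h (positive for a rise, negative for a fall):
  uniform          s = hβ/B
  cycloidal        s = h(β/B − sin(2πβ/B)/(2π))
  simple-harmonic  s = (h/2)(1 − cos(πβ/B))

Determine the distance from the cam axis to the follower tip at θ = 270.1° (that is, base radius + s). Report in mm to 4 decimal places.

seg 1 [0°–41.4°] uniform, h=18: full span → s += 18 → s = 18.0000
seg 2 [41.4°–163.9°] dwell: s stays 18.0000
seg 3 [163.9°–188.6°] simple-harmonic, h=-5: full span → s += -5 → s = 13.0000
seg 4 [188.6°–293.7°] simple-harmonic, h=-9: θ=270.1° here. β=81.5, B=105.1. -9/2·(1 − cos(π·0.7755)) = -7.9260 → s = 5.0740
radial distance = base radius + s = 19 + 5.0740 = 24.0740

24.0740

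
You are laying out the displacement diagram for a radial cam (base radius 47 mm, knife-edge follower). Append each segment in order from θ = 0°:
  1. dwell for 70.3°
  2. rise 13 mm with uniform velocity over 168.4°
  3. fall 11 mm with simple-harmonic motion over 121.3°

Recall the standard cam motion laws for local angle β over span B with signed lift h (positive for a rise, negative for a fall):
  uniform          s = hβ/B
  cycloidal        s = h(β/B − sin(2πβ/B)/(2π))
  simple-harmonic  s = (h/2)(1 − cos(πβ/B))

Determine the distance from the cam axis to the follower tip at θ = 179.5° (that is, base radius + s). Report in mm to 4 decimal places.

seg 1 [0°–70.3°] dwell: s stays 0.0000
seg 2 [70.3°–238.7°] uniform, h=13: θ=179.5° here. β=109.2, B=168.4. 13·109.2/168.4 = 8.4299 → s = 8.4299
radial distance = base radius + s = 47 + 8.4299 = 55.4299

55.4299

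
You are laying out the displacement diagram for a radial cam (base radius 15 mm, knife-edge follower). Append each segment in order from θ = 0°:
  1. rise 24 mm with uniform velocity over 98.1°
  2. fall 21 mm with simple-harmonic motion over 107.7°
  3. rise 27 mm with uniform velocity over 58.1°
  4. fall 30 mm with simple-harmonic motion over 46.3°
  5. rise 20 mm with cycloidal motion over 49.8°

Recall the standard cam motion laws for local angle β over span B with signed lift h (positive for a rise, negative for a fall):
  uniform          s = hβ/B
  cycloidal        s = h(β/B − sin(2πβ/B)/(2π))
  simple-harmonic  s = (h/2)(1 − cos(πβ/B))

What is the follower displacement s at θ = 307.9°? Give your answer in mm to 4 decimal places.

seg 1 [0°–98.1°] uniform, h=24: full span → s += 24 → s = 24.0000
seg 2 [98.1°–205.8°] simple-harmonic, h=-21: full span → s += -21 → s = 3.0000
seg 3 [205.8°–263.9°] uniform, h=27: full span → s += 27 → s = 30.0000
seg 4 [263.9°–310.2°] simple-harmonic, h=-30: θ=307.9° here. β=44, B=46.3. -30/2·(1 − cos(π·0.9503)) = -29.8177 → s = 0.1823

0.1823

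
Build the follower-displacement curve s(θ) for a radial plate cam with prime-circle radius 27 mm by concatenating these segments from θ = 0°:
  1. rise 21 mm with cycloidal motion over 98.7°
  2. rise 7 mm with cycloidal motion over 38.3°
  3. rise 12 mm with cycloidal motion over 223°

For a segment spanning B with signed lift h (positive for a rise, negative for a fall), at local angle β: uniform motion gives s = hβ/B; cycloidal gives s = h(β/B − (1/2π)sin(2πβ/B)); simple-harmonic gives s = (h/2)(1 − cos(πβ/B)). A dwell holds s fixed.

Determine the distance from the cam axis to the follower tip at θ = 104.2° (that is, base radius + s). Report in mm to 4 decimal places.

seg 1 [0°–98.7°] cycloidal, h=21: full span → s += 21 → s = 21.0000
seg 2 [98.7°–137°] cycloidal, h=7: θ=104.2° here. β=5.5, B=38.3. 7·(0.1436 − sin(2π·0.1436)/(2π)) = 0.1309 → s = 21.1309
radial distance = base radius + s = 27 + 21.1309 = 48.1309

48.1309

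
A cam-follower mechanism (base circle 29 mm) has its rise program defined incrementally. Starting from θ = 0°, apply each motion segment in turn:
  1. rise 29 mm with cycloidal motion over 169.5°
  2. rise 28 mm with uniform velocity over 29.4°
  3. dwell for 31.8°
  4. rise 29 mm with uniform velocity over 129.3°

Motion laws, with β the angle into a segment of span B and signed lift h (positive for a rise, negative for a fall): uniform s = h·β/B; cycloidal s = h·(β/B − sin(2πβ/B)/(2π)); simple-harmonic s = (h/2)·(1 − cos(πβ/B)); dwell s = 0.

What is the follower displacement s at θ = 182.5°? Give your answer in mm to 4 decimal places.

seg 1 [0°–169.5°] cycloidal, h=29: full span → s += 29 → s = 29.0000
seg 2 [169.5°–198.9°] uniform, h=28: θ=182.5° here. β=13, B=29.4. 28·13/29.4 = 12.3810 → s = 41.3810

41.3810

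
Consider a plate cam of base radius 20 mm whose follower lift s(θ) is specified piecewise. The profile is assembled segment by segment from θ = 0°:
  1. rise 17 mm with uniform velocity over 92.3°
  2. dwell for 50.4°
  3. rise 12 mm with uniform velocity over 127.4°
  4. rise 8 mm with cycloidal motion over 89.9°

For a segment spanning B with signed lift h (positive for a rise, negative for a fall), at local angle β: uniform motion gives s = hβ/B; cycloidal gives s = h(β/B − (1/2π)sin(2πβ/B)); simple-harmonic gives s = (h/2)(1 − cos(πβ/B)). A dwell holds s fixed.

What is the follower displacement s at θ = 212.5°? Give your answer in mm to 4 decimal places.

seg 1 [0°–92.3°] uniform, h=17: full span → s += 17 → s = 17.0000
seg 2 [92.3°–142.7°] dwell: s stays 17.0000
seg 3 [142.7°–270.1°] uniform, h=12: θ=212.5° here. β=69.8, B=127.4. 12·69.8/127.4 = 6.5746 → s = 23.5746

23.5746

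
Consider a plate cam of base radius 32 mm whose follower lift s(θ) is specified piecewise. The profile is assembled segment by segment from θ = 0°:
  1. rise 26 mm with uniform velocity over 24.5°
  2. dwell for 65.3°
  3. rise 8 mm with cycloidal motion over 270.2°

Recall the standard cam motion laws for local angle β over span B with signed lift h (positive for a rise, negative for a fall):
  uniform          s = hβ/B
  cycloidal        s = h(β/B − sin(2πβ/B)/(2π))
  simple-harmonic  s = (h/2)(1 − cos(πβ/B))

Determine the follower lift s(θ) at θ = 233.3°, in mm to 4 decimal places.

seg 1 [0°–24.5°] uniform, h=26: full span → s += 26 → s = 26.0000
seg 2 [24.5°–89.8°] dwell: s stays 26.0000
seg 3 [89.8°–360°] cycloidal, h=8: θ=233.3° here. β=143.5, B=270.2. 8·(0.5311 − sin(2π·0.5311)/(2π)) = 4.4958 → s = 30.4958

30.4958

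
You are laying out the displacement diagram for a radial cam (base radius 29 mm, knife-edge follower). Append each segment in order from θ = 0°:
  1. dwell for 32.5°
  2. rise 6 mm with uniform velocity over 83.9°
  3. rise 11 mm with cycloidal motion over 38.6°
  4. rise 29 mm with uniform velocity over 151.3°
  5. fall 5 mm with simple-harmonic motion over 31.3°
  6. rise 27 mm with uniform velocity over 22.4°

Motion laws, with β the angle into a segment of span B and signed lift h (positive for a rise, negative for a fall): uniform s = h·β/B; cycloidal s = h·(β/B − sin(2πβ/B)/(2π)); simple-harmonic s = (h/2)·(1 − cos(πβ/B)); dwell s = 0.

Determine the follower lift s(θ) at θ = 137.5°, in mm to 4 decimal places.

seg 1 [0°–32.5°] dwell: s stays 0.0000
seg 2 [32.5°–116.4°] uniform, h=6: full span → s += 6 → s = 6.0000
seg 3 [116.4°–155°] cycloidal, h=11: θ=137.5° here. β=21.1, B=38.6. 11·(0.5466 − sin(2π·0.5466)/(2π)) = 6.5186 → s = 12.5186

12.5186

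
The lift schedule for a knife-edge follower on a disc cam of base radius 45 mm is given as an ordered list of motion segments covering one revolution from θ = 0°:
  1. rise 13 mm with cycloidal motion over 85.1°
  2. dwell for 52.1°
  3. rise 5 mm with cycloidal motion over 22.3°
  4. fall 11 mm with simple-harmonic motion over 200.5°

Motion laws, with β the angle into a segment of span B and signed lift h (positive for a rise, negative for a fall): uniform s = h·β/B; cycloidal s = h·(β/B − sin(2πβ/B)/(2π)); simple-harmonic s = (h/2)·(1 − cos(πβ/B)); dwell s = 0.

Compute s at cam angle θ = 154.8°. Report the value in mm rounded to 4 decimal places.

seg 1 [0°–85.1°] cycloidal, h=13: full span → s += 13 → s = 13.0000
seg 2 [85.1°–137.2°] dwell: s stays 13.0000
seg 3 [137.2°–159.5°] cycloidal, h=5: θ=154.8° here. β=17.6, B=22.3. 5·(0.7892 − sin(2π·0.7892)/(2π)) = 4.7179 → s = 17.7179

17.7179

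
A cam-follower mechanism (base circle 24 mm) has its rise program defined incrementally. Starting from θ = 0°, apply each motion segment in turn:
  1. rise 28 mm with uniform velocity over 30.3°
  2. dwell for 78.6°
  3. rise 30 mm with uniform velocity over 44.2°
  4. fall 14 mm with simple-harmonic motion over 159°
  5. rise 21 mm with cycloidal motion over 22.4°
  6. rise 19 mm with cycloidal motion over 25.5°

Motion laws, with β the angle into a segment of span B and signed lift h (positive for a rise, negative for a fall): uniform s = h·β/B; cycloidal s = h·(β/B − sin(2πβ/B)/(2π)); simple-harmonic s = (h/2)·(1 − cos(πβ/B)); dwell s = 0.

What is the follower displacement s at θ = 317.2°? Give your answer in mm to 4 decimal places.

seg 1 [0°–30.3°] uniform, h=28: full span → s += 28 → s = 28.0000
seg 2 [30.3°–108.9°] dwell: s stays 28.0000
seg 3 [108.9°–153.1°] uniform, h=30: full span → s += 30 → s = 58.0000
seg 4 [153.1°–312.1°] simple-harmonic, h=-14: full span → s += -14 → s = 44.0000
seg 5 [312.1°–334.5°] cycloidal, h=21: θ=317.2° here. β=5.1, B=22.4. 21·(0.2277 − sin(2π·0.2277)/(2π)) = 1.4718 → s = 45.4718

45.4718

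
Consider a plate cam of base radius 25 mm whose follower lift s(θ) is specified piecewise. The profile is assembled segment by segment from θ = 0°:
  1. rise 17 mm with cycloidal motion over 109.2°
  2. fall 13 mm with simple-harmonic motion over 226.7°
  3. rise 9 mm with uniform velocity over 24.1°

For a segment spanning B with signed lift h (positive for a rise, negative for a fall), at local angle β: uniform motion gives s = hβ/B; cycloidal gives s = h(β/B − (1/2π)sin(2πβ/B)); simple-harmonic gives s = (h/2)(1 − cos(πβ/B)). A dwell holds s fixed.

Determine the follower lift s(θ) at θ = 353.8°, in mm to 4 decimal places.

seg 1 [0°–109.2°] cycloidal, h=17: full span → s += 17 → s = 17.0000
seg 2 [109.2°–335.9°] simple-harmonic, h=-13: full span → s += -13 → s = 4.0000
seg 3 [335.9°–360°] uniform, h=9: θ=353.8° here. β=17.9, B=24.1. 9·17.9/24.1 = 6.6846 → s = 10.6846

10.6846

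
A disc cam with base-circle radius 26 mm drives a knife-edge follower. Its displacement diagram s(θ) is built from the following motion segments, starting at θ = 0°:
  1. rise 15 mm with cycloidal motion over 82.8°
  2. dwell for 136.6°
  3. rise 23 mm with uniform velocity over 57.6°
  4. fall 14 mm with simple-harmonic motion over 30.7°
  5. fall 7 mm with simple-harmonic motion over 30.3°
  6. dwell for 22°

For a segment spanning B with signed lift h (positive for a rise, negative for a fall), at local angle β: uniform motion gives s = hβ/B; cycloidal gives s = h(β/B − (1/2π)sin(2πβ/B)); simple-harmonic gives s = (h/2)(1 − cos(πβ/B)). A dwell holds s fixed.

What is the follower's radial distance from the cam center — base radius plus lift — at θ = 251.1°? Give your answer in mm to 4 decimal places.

seg 1 [0°–82.8°] cycloidal, h=15: full span → s += 15 → s = 15.0000
seg 2 [82.8°–219.4°] dwell: s stays 15.0000
seg 3 [219.4°–277°] uniform, h=23: θ=251.1° here. β=31.7, B=57.6. 23·31.7/57.6 = 12.6580 → s = 27.6580
radial distance = base radius + s = 26 + 27.6580 = 53.6580

53.6580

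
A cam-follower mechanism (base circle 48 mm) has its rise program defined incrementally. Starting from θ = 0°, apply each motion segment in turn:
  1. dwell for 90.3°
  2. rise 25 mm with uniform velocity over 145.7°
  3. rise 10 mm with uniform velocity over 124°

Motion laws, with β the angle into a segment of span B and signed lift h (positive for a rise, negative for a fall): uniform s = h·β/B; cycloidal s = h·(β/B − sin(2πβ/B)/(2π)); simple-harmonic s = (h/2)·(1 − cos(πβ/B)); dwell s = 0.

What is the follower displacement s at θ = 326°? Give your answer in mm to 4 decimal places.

seg 1 [0°–90.3°] dwell: s stays 0.0000
seg 2 [90.3°–236°] uniform, h=25: full span → s += 25 → s = 25.0000
seg 3 [236°–360°] uniform, h=10: θ=326° here. β=90, B=124. 10·90/124 = 7.2581 → s = 32.2581

32.2581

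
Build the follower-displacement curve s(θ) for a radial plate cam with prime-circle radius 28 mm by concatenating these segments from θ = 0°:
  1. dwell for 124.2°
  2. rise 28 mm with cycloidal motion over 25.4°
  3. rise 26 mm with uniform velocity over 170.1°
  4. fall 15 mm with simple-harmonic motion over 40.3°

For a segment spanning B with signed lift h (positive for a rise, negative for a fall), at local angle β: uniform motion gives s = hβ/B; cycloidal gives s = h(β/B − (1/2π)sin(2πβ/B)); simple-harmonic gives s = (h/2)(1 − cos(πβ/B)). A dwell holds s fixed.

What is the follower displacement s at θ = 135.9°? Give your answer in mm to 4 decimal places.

seg 1 [0°–124.2°] dwell: s stays 0.0000
seg 2 [124.2°–149.6°] cycloidal, h=28: θ=135.9° here. β=11.7, B=25.4. 28·(0.4606 − sin(2π·0.4606)/(2π)) = 11.8065 → s = 11.8065

11.8065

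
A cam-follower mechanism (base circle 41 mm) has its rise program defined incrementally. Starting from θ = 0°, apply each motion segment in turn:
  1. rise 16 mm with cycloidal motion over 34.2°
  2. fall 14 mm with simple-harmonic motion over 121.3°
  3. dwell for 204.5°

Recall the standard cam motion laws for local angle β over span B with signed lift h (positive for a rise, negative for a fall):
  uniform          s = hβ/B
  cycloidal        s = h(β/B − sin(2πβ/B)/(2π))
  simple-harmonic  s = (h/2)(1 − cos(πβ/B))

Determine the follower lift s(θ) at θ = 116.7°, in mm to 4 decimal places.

seg 1 [0°–34.2°] cycloidal, h=16: full span → s += 16 → s = 16.0000
seg 2 [34.2°–155.5°] simple-harmonic, h=-14: θ=116.7° here. β=82.5, B=121.3. -14/2·(1 − cos(π·0.6801)) = -10.7532 → s = 5.2468

5.2468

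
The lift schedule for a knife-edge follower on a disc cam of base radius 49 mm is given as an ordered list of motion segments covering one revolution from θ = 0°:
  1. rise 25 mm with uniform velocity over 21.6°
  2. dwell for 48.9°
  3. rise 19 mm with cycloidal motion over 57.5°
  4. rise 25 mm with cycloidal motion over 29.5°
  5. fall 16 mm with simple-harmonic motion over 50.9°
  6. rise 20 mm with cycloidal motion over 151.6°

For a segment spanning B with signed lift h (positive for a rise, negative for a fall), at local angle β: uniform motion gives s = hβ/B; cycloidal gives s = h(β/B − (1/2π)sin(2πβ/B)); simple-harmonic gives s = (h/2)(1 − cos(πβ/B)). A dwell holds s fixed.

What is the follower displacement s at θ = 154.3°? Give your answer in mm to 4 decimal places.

seg 1 [0°–21.6°] uniform, h=25: full span → s += 25 → s = 25.0000
seg 2 [21.6°–70.5°] dwell: s stays 25.0000
seg 3 [70.5°–128°] cycloidal, h=19: full span → s += 19 → s = 44.0000
seg 4 [128°–157.5°] cycloidal, h=25: θ=154.3° here. β=26.3, B=29.5. 25·(0.8915 − sin(2π·0.8915)/(2π)) = 24.7949 → s = 68.7949

68.7949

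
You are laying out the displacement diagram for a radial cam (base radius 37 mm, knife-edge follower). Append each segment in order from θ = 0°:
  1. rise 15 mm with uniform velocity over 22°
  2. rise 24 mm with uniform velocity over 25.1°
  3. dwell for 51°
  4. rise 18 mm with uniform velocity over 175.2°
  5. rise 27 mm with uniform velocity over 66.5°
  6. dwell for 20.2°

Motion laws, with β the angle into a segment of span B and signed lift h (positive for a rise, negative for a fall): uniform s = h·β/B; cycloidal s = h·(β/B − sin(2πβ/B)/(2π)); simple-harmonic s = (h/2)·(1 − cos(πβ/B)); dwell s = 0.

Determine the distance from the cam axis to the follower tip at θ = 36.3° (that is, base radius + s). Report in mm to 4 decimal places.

seg 1 [0°–22°] uniform, h=15: full span → s += 15 → s = 15.0000
seg 2 [22°–47.1°] uniform, h=24: θ=36.3° here. β=14.3, B=25.1. 24·14.3/25.1 = 13.6733 → s = 28.6733
radial distance = base radius + s = 37 + 28.6733 = 65.6733

65.6733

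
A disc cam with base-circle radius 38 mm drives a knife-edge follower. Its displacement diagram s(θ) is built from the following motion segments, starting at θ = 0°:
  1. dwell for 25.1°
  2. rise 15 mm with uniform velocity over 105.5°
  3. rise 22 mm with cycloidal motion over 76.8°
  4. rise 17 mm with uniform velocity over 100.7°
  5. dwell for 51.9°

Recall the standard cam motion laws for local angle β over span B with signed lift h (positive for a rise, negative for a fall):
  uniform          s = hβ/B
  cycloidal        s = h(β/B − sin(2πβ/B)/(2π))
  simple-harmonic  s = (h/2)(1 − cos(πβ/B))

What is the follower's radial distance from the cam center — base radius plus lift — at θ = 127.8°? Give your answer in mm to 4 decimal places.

seg 1 [0°–25.1°] dwell: s stays 0.0000
seg 2 [25.1°–130.6°] uniform, h=15: θ=127.8° here. β=102.7, B=105.5. 15·102.7/105.5 = 14.6019 → s = 14.6019
radial distance = base radius + s = 38 + 14.6019 = 52.6019

52.6019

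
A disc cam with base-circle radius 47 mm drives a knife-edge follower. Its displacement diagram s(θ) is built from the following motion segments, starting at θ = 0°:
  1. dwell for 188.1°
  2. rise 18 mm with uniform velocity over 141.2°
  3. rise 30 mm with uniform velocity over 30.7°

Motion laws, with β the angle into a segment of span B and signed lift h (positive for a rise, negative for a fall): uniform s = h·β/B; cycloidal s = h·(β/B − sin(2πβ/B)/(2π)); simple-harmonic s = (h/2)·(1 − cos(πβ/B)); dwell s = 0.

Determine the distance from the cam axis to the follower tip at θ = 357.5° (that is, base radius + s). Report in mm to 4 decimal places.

seg 1 [0°–188.1°] dwell: s stays 0.0000
seg 2 [188.1°–329.3°] uniform, h=18: full span → s += 18 → s = 18.0000
seg 3 [329.3°–360°] uniform, h=30: θ=357.5° here. β=28.2, B=30.7. 30·28.2/30.7 = 27.5570 → s = 45.5570
radial distance = base radius + s = 47 + 45.5570 = 92.5570

92.5570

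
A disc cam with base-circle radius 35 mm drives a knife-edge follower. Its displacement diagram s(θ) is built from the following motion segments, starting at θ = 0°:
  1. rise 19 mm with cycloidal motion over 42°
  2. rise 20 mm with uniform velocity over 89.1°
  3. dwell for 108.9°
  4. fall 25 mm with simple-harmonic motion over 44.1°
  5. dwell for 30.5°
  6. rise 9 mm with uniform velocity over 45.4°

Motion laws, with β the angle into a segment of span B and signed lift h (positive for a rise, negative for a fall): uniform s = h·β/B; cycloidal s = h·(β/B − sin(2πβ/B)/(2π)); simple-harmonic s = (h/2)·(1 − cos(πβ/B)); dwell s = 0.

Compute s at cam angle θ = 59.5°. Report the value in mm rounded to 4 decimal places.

seg 1 [0°–42°] cycloidal, h=19: full span → s += 19 → s = 19.0000
seg 2 [42°–131.1°] uniform, h=20: θ=59.5° here. β=17.5, B=89.1. 20·17.5/89.1 = 3.9282 → s = 22.9282

22.9282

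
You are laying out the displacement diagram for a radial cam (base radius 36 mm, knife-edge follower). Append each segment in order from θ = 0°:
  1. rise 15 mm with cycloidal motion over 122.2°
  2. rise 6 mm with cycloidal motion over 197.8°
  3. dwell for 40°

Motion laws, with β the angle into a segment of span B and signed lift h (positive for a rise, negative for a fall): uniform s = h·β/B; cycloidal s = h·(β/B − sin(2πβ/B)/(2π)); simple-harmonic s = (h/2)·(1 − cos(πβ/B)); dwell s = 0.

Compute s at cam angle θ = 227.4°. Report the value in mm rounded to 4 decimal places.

seg 1 [0°–122.2°] cycloidal, h=15: full span → s += 15 → s = 15.0000
seg 2 [122.2°–320°] cycloidal, h=6: θ=227.4° here. β=105.2, B=197.8. 6·(0.5319 − sin(2π·0.5319)/(2π)) = 3.3809 → s = 18.3809

18.3809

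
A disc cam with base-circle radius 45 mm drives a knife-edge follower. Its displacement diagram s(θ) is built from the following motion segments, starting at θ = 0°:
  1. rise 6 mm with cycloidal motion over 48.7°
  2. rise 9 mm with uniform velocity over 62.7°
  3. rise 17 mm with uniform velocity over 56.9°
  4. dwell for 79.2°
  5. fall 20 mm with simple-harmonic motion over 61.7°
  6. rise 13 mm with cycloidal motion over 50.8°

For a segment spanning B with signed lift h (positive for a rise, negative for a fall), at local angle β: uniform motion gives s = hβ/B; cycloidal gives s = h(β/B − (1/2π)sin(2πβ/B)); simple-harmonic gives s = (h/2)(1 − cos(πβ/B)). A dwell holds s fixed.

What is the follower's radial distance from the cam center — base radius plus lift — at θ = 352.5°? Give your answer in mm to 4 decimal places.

seg 1 [0°–48.7°] cycloidal, h=6: full span → s += 6 → s = 6.0000
seg 2 [48.7°–111.4°] uniform, h=9: full span → s += 9 → s = 15.0000
seg 3 [111.4°–168.3°] uniform, h=17: full span → s += 17 → s = 32.0000
seg 4 [168.3°–247.5°] dwell: s stays 32.0000
seg 5 [247.5°–309.2°] simple-harmonic, h=-20: full span → s += -20 → s = 12.0000
seg 6 [309.2°–360°] cycloidal, h=13: θ=352.5° here. β=43.3, B=50.8. 13·(0.8524 − sin(2π·0.8524)/(2π)) = 12.7363 → s = 24.7363
radial distance = base radius + s = 45 + 24.7363 = 69.7363

69.7363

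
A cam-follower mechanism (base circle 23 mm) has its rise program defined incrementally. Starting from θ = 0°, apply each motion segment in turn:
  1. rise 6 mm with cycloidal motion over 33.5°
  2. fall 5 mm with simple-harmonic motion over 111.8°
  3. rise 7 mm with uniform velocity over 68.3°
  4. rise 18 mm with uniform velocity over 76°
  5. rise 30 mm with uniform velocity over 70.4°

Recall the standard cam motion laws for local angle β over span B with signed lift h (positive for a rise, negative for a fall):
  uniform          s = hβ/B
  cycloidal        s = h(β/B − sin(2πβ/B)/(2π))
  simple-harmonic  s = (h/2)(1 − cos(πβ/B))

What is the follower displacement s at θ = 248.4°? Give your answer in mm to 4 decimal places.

seg 1 [0°–33.5°] cycloidal, h=6: full span → s += 6 → s = 6.0000
seg 2 [33.5°–145.3°] simple-harmonic, h=-5: full span → s += -5 → s = 1.0000
seg 3 [145.3°–213.6°] uniform, h=7: full span → s += 7 → s = 8.0000
seg 4 [213.6°–289.6°] uniform, h=18: θ=248.4° here. β=34.8, B=76. 18·34.8/76 = 8.2421 → s = 16.2421

16.2421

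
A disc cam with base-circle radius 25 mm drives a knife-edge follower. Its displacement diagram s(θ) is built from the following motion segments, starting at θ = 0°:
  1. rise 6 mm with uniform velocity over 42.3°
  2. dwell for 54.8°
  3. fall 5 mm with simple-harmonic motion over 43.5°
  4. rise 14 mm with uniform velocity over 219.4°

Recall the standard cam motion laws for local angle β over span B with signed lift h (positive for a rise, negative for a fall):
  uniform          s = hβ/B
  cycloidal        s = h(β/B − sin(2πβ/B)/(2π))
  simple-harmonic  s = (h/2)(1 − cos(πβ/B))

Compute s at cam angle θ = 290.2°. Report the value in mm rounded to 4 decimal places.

seg 1 [0°–42.3°] uniform, h=6: full span → s += 6 → s = 6.0000
seg 2 [42.3°–97.1°] dwell: s stays 6.0000
seg 3 [97.1°–140.6°] simple-harmonic, h=-5: full span → s += -5 → s = 1.0000
seg 4 [140.6°–360°] uniform, h=14: θ=290.2° here. β=149.6, B=219.4. 14·149.6/219.4 = 9.5460 → s = 10.5460

10.5460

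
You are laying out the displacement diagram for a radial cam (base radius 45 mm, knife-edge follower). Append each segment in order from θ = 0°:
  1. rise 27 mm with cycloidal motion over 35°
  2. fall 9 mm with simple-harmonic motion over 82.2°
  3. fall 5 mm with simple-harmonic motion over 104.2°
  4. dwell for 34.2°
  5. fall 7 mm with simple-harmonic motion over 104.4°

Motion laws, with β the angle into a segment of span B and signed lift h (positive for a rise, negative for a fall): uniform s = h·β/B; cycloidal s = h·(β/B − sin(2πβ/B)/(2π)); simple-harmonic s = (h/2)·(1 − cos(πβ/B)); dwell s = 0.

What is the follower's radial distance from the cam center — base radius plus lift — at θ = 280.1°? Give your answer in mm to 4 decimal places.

seg 1 [0°–35°] cycloidal, h=27: full span → s += 27 → s = 27.0000
seg 2 [35°–117.2°] simple-harmonic, h=-9: full span → s += -9 → s = 18.0000
seg 3 [117.2°–221.4°] simple-harmonic, h=-5: full span → s += -5 → s = 13.0000
seg 4 [221.4°–255.6°] dwell: s stays 13.0000
seg 5 [255.6°–360°] simple-harmonic, h=-7: θ=280.1° here. β=24.5, B=104.4. -7/2·(1 − cos(π·0.2347)) = -0.9089 → s = 12.0911
radial distance = base radius + s = 45 + 12.0911 = 57.0911

57.0911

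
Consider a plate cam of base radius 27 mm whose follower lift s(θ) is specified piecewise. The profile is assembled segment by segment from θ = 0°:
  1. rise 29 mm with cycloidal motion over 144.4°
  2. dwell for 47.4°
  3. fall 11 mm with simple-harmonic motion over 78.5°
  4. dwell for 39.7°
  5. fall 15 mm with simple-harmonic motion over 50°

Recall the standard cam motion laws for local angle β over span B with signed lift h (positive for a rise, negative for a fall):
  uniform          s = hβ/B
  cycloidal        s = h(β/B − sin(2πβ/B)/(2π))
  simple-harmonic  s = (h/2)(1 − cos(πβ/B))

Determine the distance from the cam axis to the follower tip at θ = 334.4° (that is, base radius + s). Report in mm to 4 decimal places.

seg 1 [0°–144.4°] cycloidal, h=29: full span → s += 29 → s = 29.0000
seg 2 [144.4°–191.8°] dwell: s stays 29.0000
seg 3 [191.8°–270.3°] simple-harmonic, h=-11: full span → s += -11 → s = 18.0000
seg 4 [270.3°–310°] dwell: s stays 18.0000
seg 5 [310°–360°] simple-harmonic, h=-15: θ=334.4° here. β=24.4, B=50. -15/2·(1 − cos(π·0.4880)) = -7.2173 → s = 10.7827
radial distance = base radius + s = 27 + 10.7827 = 37.7827

37.7827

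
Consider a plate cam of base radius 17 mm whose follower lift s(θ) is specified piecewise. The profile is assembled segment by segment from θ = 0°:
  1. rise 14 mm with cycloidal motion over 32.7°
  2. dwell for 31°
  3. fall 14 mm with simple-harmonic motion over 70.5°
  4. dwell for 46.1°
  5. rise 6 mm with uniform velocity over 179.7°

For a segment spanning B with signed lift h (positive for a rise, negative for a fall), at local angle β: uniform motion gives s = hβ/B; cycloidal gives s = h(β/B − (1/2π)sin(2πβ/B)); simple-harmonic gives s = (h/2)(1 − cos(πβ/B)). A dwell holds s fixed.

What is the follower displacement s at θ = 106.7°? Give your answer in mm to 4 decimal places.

seg 1 [0°–32.7°] cycloidal, h=14: full span → s += 14 → s = 14.0000
seg 2 [32.7°–63.7°] dwell: s stays 14.0000
seg 3 [63.7°–134.2°] simple-harmonic, h=-14: θ=106.7° here. β=43, B=70.5. -14/2·(1 − cos(π·0.6099)) = -9.3697 → s = 4.6303

4.6303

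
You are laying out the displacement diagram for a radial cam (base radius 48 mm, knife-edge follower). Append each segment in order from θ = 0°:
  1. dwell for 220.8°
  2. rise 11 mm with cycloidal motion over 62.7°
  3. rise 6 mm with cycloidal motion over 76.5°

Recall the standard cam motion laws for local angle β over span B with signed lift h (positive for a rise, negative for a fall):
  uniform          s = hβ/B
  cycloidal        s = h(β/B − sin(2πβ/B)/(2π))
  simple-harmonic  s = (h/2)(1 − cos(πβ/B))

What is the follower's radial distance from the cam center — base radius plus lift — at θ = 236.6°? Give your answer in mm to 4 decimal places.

seg 1 [0°–220.8°] dwell: s stays 0.0000
seg 2 [220.8°–283.5°] cycloidal, h=11: θ=236.6° here. β=15.8, B=62.7. 11·(0.2520 − sin(2π·0.2520)/(2π)) = 1.0214 → s = 1.0214
radial distance = base radius + s = 48 + 1.0214 = 49.0214

49.0214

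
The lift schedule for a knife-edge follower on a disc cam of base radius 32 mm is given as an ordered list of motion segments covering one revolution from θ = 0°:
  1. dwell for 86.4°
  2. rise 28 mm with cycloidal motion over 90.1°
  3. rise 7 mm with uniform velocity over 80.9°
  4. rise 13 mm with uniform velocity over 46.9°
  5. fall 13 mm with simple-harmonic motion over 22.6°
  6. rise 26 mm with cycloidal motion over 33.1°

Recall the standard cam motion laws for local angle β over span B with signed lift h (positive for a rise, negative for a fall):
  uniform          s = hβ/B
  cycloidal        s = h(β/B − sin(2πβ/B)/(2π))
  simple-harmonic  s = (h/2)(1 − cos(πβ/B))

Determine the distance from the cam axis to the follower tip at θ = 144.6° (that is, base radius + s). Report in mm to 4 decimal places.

seg 1 [0°–86.4°] dwell: s stays 0.0000
seg 2 [86.4°–176.5°] cycloidal, h=28: θ=144.6° here. β=58.2, B=90.1. 28·(0.6459 − sin(2π·0.6459)/(2π)) = 21.6240 → s = 21.6240
radial distance = base radius + s = 32 + 21.6240 = 53.6240

53.6240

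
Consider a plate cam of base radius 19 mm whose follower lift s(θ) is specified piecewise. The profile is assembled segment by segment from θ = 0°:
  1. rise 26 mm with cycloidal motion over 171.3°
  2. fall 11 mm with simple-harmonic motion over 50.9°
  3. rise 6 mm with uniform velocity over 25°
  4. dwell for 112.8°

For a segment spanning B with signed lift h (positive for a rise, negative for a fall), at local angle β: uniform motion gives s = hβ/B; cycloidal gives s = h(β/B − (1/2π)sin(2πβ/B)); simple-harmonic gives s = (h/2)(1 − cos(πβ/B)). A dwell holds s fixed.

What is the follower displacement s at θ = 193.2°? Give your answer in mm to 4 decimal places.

seg 1 [0°–171.3°] cycloidal, h=26: full span → s += 26 → s = 26.0000
seg 2 [171.3°–222.2°] simple-harmonic, h=-11: θ=193.2° here. β=21.9, B=50.9. -11/2·(1 − cos(π·0.4303)) = -4.3045 → s = 21.6955

21.6955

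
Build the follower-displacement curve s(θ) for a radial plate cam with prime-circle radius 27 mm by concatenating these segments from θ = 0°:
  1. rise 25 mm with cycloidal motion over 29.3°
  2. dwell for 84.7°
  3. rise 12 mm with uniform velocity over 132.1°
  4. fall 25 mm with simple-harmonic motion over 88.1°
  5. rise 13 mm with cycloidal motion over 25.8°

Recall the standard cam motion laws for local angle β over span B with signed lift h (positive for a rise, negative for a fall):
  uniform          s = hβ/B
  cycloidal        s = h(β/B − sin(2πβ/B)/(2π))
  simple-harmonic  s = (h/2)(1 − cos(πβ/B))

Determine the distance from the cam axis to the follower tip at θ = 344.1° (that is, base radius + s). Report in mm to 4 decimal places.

seg 1 [0°–29.3°] cycloidal, h=25: full span → s += 25 → s = 25.0000
seg 2 [29.3°–114°] dwell: s stays 25.0000
seg 3 [114°–246.1°] uniform, h=12: full span → s += 12 → s = 37.0000
seg 4 [246.1°–334.2°] simple-harmonic, h=-25: full span → s += -25 → s = 12.0000
seg 5 [334.2°–360°] cycloidal, h=13: θ=344.1° here. β=9.9, B=25.8. 13·(0.3837 − sin(2π·0.3837)/(2π)) = 3.6077 → s = 15.6077
radial distance = base radius + s = 27 + 15.6077 = 42.6077

42.6077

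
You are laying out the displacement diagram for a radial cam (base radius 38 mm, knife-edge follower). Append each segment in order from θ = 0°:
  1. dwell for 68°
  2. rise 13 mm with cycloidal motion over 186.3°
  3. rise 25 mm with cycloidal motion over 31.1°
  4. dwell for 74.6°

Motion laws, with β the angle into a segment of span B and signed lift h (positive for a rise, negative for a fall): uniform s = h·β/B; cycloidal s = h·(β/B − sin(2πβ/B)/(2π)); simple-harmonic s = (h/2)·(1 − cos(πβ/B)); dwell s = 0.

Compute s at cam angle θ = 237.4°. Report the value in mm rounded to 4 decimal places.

seg 1 [0°–68°] dwell: s stays 0.0000
seg 2 [68°–254.3°] cycloidal, h=13: θ=237.4° here. β=169.4, B=186.3. 13·(0.9093 − sin(2π·0.9093)/(2π)) = 12.9372 → s = 12.9372

12.9372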